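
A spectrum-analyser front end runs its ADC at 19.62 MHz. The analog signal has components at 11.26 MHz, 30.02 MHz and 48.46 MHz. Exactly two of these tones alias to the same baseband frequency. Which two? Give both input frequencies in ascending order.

30.02 MHz, 48.46 MHz

fs/2 = 9.81 MHz.
11.26 MHz > fs/2 = 9.81 MHz, folds to fs − 11.26 MHz = 8.36 MHz.
30.02 MHz mod fs = 10.4 MHz.
10.4 MHz > fs/2 = 9.81 MHz, folds to fs − 10.4 MHz = 9.22 MHz.
48.46 MHz mod fs = 9.22 MHz.
9.22 MHz ≤ fs/2 = 9.81 MHz, appears at 9.22 MHz.
30.02 MHz and 48.46 MHz both map to 9.22 MHz.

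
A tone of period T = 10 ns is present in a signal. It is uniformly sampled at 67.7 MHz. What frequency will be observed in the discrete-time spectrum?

T = 10 ns → f = 1/T = 100 MHz.
100 MHz mod fs = 32.3 MHz.
32.3 MHz ≤ fs/2 = 33.85 MHz, appears at 32.3 MHz.

32.3 MHz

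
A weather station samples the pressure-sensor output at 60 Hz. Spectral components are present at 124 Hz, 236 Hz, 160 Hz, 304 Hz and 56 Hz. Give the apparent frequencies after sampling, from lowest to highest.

fs/2 = 30 Hz.
124 Hz mod fs = 4 Hz.
4 Hz ≤ fs/2 = 30 Hz, appears at 4 Hz.
236 Hz mod fs = 56 Hz.
56 Hz > fs/2 = 30 Hz, folds to fs − 56 Hz = 4 Hz.
160 Hz mod fs = 40 Hz.
40 Hz > fs/2 = 30 Hz, folds to fs − 40 Hz = 20 Hz.
304 Hz mod fs = 4 Hz.
4 Hz ≤ fs/2 = 30 Hz, appears at 4 Hz.
56 Hz > fs/2 = 30 Hz, folds to fs − 56 Hz = 4 Hz.
Distinct values: {4 Hz, 20 Hz}.

4 Hz, 20 Hz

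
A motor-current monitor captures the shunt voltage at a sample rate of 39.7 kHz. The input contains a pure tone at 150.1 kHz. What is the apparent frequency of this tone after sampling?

8.7 kHz

150.1 kHz mod fs = 31 kHz.
31 kHz > fs/2 = 19.85 kHz, folds to fs − 31 kHz = 8.7 kHz.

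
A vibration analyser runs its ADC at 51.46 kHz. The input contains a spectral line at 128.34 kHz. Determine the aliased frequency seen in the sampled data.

25.42 kHz

128.34 kHz mod fs = 25.42 kHz.
25.42 kHz ≤ fs/2 = 25.73 kHz, appears at 25.42 kHz.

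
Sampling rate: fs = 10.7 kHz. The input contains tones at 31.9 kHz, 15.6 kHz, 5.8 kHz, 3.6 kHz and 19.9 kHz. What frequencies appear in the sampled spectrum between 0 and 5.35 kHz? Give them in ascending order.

fs/2 = 5.35 kHz.
31.9 kHz mod fs = 10.5 kHz.
10.5 kHz > fs/2 = 5.35 kHz, folds to fs − 10.5 kHz = 0.2 kHz.
15.6 kHz mod fs = 4.9 kHz.
4.9 kHz ≤ fs/2 = 5.35 kHz, appears at 4.9 kHz.
5.8 kHz > fs/2 = 5.35 kHz, folds to fs − 5.8 kHz = 4.9 kHz.
3.6 kHz ≤ fs/2 = 5.35 kHz, passes unchanged.
19.9 kHz mod fs = 9.2 kHz.
9.2 kHz > fs/2 = 5.35 kHz, folds to fs − 9.2 kHz = 1.5 kHz.
Distinct values: {0.2 kHz, 1.5 kHz, 3.6 kHz, 4.9 kHz}.

0.2 kHz, 1.5 kHz, 3.6 kHz, 4.9 kHz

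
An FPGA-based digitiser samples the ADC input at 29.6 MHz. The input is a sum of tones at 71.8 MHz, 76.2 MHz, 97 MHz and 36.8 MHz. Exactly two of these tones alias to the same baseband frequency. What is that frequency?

12.6 MHz

fs/2 = 14.8 MHz.
71.8 MHz mod fs = 12.6 MHz.
12.6 MHz ≤ fs/2 = 14.8 MHz, appears at 12.6 MHz.
76.2 MHz mod fs = 17 MHz.
17 MHz > fs/2 = 14.8 MHz, folds to fs − 17 MHz = 12.6 MHz.
97 MHz mod fs = 8.2 MHz.
8.2 MHz ≤ fs/2 = 14.8 MHz, appears at 8.2 MHz.
36.8 MHz mod fs = 7.2 MHz.
7.2 MHz ≤ fs/2 = 14.8 MHz, appears at 7.2 MHz.
71.8 MHz and 76.2 MHz both map to 12.6 MHz.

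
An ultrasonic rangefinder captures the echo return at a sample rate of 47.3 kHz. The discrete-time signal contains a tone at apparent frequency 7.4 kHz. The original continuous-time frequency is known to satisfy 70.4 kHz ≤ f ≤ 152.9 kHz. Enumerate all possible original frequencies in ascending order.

87.2 kHz, 102 kHz, 134.5 kHz, 149.3 kHz

Frequencies that alias to 7.4 kHz are k·fs ± 7.4 kHz for integer k ≥ 0.
k=0: 7.4 kHz.
k=1: 39.9 kHz, 54.7 kHz.
k=2: 87.2 kHz, 102 kHz.
k=3: 134.5 kHz, 149.3 kHz.
k=4: 181.8 kHz, 196.6 kHz.
Within [70.4 kHz, 152.9 kHz]: 87.2 kHz, 102 kHz, 134.5 kHz, 149.3 kHz.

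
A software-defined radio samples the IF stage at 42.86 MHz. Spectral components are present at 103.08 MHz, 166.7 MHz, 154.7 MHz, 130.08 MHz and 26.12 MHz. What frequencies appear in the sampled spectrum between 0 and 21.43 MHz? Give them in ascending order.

fs/2 = 21.43 MHz.
103.08 MHz mod fs = 17.36 MHz.
17.36 MHz ≤ fs/2 = 21.43 MHz, appears at 17.36 MHz.
166.7 MHz mod fs = 38.12 MHz.
38.12 MHz > fs/2 = 21.43 MHz, folds to fs − 38.12 MHz = 4.74 MHz.
154.7 MHz mod fs = 26.12 MHz.
26.12 MHz > fs/2 = 21.43 MHz, folds to fs − 26.12 MHz = 16.74 MHz.
130.08 MHz mod fs = 1.5 MHz.
1.5 MHz ≤ fs/2 = 21.43 MHz, appears at 1.5 MHz.
26.12 MHz > fs/2 = 21.43 MHz, folds to fs − 26.12 MHz = 16.74 MHz.
Distinct values: {1.5 MHz, 4.74 MHz, 16.74 MHz, 17.36 MHz}.

1.5 MHz, 4.74 MHz, 16.74 MHz, 17.36 MHz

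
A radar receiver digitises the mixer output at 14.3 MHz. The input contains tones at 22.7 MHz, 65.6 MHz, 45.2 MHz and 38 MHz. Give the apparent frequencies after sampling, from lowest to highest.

fs/2 = 7.15 MHz.
22.7 MHz mod fs = 8.4 MHz.
8.4 MHz > fs/2 = 7.15 MHz, folds to fs − 8.4 MHz = 5.9 MHz.
65.6 MHz mod fs = 8.4 MHz.
8.4 MHz > fs/2 = 7.15 MHz, folds to fs − 8.4 MHz = 5.9 MHz.
45.2 MHz mod fs = 2.3 MHz.
2.3 MHz ≤ fs/2 = 7.15 MHz, appears at 2.3 MHz.
38 MHz mod fs = 9.4 MHz.
9.4 MHz > fs/2 = 7.15 MHz, folds to fs − 9.4 MHz = 4.9 MHz.
Distinct values: {2.3 MHz, 4.9 MHz, 5.9 MHz}.

2.3 MHz, 4.9 MHz, 5.9 MHz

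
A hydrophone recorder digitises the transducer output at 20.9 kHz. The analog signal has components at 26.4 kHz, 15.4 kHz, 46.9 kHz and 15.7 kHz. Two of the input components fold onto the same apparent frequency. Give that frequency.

5.5 kHz

fs/2 = 10.45 kHz.
26.4 kHz mod fs = 5.5 kHz.
5.5 kHz ≤ fs/2 = 10.45 kHz, appears at 5.5 kHz.
15.4 kHz > fs/2 = 10.45 kHz, folds to fs − 15.4 kHz = 5.5 kHz.
46.9 kHz mod fs = 5.1 kHz.
5.1 kHz ≤ fs/2 = 10.45 kHz, appears at 5.1 kHz.
15.7 kHz > fs/2 = 10.45 kHz, folds to fs − 15.7 kHz = 5.2 kHz.
15.4 kHz and 26.4 kHz both map to 5.5 kHz.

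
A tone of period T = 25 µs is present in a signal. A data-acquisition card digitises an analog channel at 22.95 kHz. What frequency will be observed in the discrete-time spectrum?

T = 25 µs → f = 1/T = 40 kHz.
40 kHz mod fs = 17.05 kHz.
17.05 kHz > fs/2 = 11.475 kHz, folds to fs − 17.05 kHz = 5.9 kHz.

5.9 kHz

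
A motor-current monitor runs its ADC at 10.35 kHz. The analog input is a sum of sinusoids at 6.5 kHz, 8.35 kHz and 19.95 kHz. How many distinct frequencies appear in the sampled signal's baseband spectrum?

3

fs/2 = 5.175 kHz.
6.5 kHz > fs/2 = 5.175 kHz, folds to fs − 6.5 kHz = 3.85 kHz.
8.35 kHz > fs/2 = 5.175 kHz, folds to fs − 8.35 kHz = 2 kHz.
19.95 kHz mod fs = 9.6 kHz.
9.6 kHz > fs/2 = 5.175 kHz, folds to fs − 9.6 kHz = 0.75 kHz.
Distinct values: {0.75 kHz, 2 kHz, 3.85 kHz} → 3.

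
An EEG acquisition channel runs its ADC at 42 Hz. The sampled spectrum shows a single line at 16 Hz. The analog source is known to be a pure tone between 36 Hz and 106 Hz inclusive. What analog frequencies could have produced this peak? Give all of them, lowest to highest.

58 Hz, 68 Hz, 100 Hz

Frequencies that alias to 16 Hz are k·fs ± 16 Hz for integer k ≥ 0.
k=0: 16 Hz.
k=1: 26 Hz, 58 Hz.
k=2: 68 Hz, 100 Hz.
k=3: 110 Hz, 142 Hz.
Within [36 Hz, 106 Hz]: 58 Hz, 68 Hz, 100 Hz.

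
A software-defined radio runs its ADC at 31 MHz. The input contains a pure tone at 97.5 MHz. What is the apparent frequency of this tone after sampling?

4.5 MHz

97.5 MHz mod fs = 4.5 MHz.
4.5 MHz ≤ fs/2 = 15.5 MHz, appears at 4.5 MHz.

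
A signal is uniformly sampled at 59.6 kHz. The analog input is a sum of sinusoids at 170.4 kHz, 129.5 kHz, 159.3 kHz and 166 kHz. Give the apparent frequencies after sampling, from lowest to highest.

8.4 kHz, 10.3 kHz, 12.8 kHz, 19.5 kHz

fs/2 = 29.8 kHz.
170.4 kHz mod fs = 51.2 kHz.
51.2 kHz > fs/2 = 29.8 kHz, folds to fs − 51.2 kHz = 8.4 kHz.
129.5 kHz mod fs = 10.3 kHz.
10.3 kHz ≤ fs/2 = 29.8 kHz, appears at 10.3 kHz.
159.3 kHz mod fs = 40.1 kHz.
40.1 kHz > fs/2 = 29.8 kHz, folds to fs − 40.1 kHz = 19.5 kHz.
166 kHz mod fs = 46.8 kHz.
46.8 kHz > fs/2 = 29.8 kHz, folds to fs − 46.8 kHz = 12.8 kHz.
Distinct values: {8.4 kHz, 10.3 kHz, 12.8 kHz, 19.5 kHz}.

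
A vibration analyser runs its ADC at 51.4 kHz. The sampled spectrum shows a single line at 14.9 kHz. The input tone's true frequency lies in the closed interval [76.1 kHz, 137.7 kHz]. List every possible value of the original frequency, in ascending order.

87.9 kHz, 117.7 kHz

Frequencies that alias to 14.9 kHz are k·fs ± 14.9 kHz for integer k ≥ 0.
k=0: 14.9 kHz.
k=1: 36.5 kHz, 66.3 kHz.
k=2: 87.9 kHz, 117.7 kHz.
k=3: 139.3 kHz, 169.1 kHz.
Within [76.1 kHz, 137.7 kHz]: 87.9 kHz, 117.7 kHz.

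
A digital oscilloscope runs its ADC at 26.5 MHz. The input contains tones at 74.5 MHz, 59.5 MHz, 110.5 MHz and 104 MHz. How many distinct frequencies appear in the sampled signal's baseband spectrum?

4

fs/2 = 13.25 MHz.
74.5 MHz mod fs = 21.5 MHz.
21.5 MHz > fs/2 = 13.25 MHz, folds to fs − 21.5 MHz = 5 MHz.
59.5 MHz mod fs = 6.5 MHz.
6.5 MHz ≤ fs/2 = 13.25 MHz, appears at 6.5 MHz.
110.5 MHz mod fs = 4.5 MHz.
4.5 MHz ≤ fs/2 = 13.25 MHz, appears at 4.5 MHz.
104 MHz mod fs = 24.5 MHz.
24.5 MHz > fs/2 = 13.25 MHz, folds to fs − 24.5 MHz = 2 MHz.
Distinct values: {2 MHz, 4.5 MHz, 5 MHz, 6.5 MHz} → 4.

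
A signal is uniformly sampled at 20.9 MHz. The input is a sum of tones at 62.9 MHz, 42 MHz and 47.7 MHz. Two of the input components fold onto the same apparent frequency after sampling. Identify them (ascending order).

fs/2 = 10.45 MHz.
62.9 MHz mod fs = 0.2 MHz.
0.2 MHz ≤ fs/2 = 10.45 MHz, appears at 0.2 MHz.
42 MHz mod fs = 0.2 MHz.
0.2 MHz ≤ fs/2 = 10.45 MHz, appears at 0.2 MHz.
47.7 MHz mod fs = 5.9 MHz.
5.9 MHz ≤ fs/2 = 10.45 MHz, appears at 5.9 MHz.
42 MHz and 62.9 MHz both map to 0.2 MHz.

42 MHz, 62.9 MHz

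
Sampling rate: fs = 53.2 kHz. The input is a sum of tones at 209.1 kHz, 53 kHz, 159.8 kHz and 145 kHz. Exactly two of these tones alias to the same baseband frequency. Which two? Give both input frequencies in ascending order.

fs/2 = 26.6 kHz.
209.1 kHz mod fs = 49.5 kHz.
49.5 kHz > fs/2 = 26.6 kHz, folds to fs − 49.5 kHz = 3.7 kHz.
53 kHz > fs/2 = 26.6 kHz, folds to fs − 53 kHz = 0.2 kHz.
159.8 kHz mod fs = 0.2 kHz.
0.2 kHz ≤ fs/2 = 26.6 kHz, appears at 0.2 kHz.
145 kHz mod fs = 38.6 kHz.
38.6 kHz > fs/2 = 26.6 kHz, folds to fs − 38.6 kHz = 14.6 kHz.
53 kHz and 159.8 kHz both map to 0.2 kHz.

53 kHz, 159.8 kHz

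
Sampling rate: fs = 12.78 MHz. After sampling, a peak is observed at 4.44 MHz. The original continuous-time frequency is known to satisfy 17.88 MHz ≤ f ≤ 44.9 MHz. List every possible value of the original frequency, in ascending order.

21.12 MHz, 30 MHz, 33.9 MHz, 42.78 MHz

Frequencies that alias to 4.44 MHz are k·fs ± 4.44 MHz for integer k ≥ 0.
k=0: 4.44 MHz.
k=1: 8.34 MHz, 17.22 MHz.
k=2: 21.12 MHz, 30 MHz.
k=3: 33.9 MHz, 42.78 MHz.
k=4: 46.68 MHz, 55.56 MHz.
Within [17.88 MHz, 44.9 MHz]: 21.12 MHz, 30 MHz, 33.9 MHz, 42.78 MHz.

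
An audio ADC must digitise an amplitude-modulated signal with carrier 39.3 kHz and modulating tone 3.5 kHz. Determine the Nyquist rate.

85.6 kHz

AM sidebands sit at fc ± fm = 35.8 kHz and 42.8 kHz.
Highest-frequency component: 42.8 kHz.
Nyquist rate = 2 × 42.8 kHz = 85.6 kHz.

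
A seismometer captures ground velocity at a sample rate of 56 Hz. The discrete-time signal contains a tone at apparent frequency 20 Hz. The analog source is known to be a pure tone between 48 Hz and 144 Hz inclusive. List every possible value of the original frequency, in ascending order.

76 Hz, 92 Hz, 132 Hz

Frequencies that alias to 20 Hz are k·fs ± 20 Hz for integer k ≥ 0.
k=0: 20 Hz.
k=1: 36 Hz, 76 Hz.
k=2: 92 Hz, 132 Hz.
k=3: 148 Hz, 188 Hz.
Within [48 Hz, 144 Hz]: 76 Hz, 92 Hz, 132 Hz.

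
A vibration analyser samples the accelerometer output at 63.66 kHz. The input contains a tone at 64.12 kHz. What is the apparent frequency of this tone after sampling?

0.46 kHz

64.12 kHz mod fs = 0.46 kHz.
0.46 kHz ≤ fs/2 = 31.83 kHz, appears at 0.46 kHz.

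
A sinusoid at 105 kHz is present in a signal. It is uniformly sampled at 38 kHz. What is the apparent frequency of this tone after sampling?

105 kHz mod fs = 29 kHz.
29 kHz > fs/2 = 19 kHz, folds to fs − 29 kHz = 9 kHz.

9 kHz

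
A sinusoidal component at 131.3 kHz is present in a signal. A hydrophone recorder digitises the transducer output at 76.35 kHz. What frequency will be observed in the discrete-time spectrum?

21.4 kHz

131.3 kHz mod fs = 54.95 kHz.
54.95 kHz > fs/2 = 38.175 kHz, folds to fs − 54.95 kHz = 21.4 kHz.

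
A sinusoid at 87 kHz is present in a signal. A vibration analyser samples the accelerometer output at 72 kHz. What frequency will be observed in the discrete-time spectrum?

15 kHz

87 kHz mod fs = 15 kHz.
15 kHz ≤ fs/2 = 36 kHz, appears at 15 kHz.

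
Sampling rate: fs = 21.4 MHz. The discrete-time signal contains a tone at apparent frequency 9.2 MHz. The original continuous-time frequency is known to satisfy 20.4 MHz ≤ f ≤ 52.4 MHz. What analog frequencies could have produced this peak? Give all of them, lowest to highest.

Frequencies that alias to 9.2 MHz are k·fs ± 9.2 MHz for integer k ≥ 0.
k=0: 9.2 MHz.
k=1: 12.2 MHz, 30.6 MHz.
k=2: 33.6 MHz, 52 MHz.
k=3: 55 MHz, 73.4 MHz.
Within [20.4 MHz, 52.4 MHz]: 30.6 MHz, 33.6 MHz, 52 MHz.

30.6 MHz, 33.6 MHz, 52 MHz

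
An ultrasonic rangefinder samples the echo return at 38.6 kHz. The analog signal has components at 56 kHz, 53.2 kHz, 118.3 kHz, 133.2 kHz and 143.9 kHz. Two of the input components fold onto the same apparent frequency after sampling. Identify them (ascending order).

fs/2 = 19.3 kHz.
56 kHz mod fs = 17.4 kHz.
17.4 kHz ≤ fs/2 = 19.3 kHz, appears at 17.4 kHz.
53.2 kHz mod fs = 14.6 kHz.
14.6 kHz ≤ fs/2 = 19.3 kHz, appears at 14.6 kHz.
118.3 kHz mod fs = 2.5 kHz.
2.5 kHz ≤ fs/2 = 19.3 kHz, appears at 2.5 kHz.
133.2 kHz mod fs = 17.4 kHz.
17.4 kHz ≤ fs/2 = 19.3 kHz, appears at 17.4 kHz.
143.9 kHz mod fs = 28.1 kHz.
28.1 kHz > fs/2 = 19.3 kHz, folds to fs − 28.1 kHz = 10.5 kHz.
56 kHz and 133.2 kHz both map to 17.4 kHz.

56 kHz, 133.2 kHz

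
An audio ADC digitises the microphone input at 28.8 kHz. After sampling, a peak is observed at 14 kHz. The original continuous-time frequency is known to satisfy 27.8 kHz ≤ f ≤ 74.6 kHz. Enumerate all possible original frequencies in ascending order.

Frequencies that alias to 14 kHz are k·fs ± 14 kHz for integer k ≥ 0.
k=0: 14 kHz.
k=1: 14.8 kHz, 42.8 kHz.
k=2: 43.6 kHz, 71.6 kHz.
k=3: 72.4 kHz, 100.4 kHz.
k=4: 101.2 kHz, 129.2 kHz.
Within [27.8 kHz, 74.6 kHz]: 42.8 kHz, 43.6 kHz, 71.6 kHz, 72.4 kHz.

42.8 kHz, 43.6 kHz, 71.6 kHz, 72.4 kHz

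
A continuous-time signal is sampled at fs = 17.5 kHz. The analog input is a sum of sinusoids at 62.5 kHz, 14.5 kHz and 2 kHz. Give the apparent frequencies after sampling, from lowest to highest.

fs/2 = 8.75 kHz.
62.5 kHz mod fs = 10 kHz.
10 kHz > fs/2 = 8.75 kHz, folds to fs − 10 kHz = 7.5 kHz.
14.5 kHz > fs/2 = 8.75 kHz, folds to fs − 14.5 kHz = 3 kHz.
2 kHz ≤ fs/2 = 8.75 kHz, passes unchanged.
Distinct values: {2 kHz, 3 kHz, 7.5 kHz}.

2 kHz, 3 kHz, 7.5 kHz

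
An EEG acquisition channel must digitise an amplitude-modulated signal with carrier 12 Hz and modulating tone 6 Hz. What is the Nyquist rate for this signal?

AM sidebands sit at fc ± fm = 6 Hz and 18 Hz.
Highest-frequency component: 18 Hz.
Nyquist rate = 2 × 18 Hz = 36 Hz.

36 Hz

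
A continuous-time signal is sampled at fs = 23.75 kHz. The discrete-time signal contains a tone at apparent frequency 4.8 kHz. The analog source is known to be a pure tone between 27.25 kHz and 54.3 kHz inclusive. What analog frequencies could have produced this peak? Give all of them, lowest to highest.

Frequencies that alias to 4.8 kHz are k·fs ± 4.8 kHz for integer k ≥ 0.
k=0: 4.8 kHz.
k=1: 18.95 kHz, 28.55 kHz.
k=2: 42.7 kHz, 52.3 kHz.
k=3: 66.45 kHz, 76.05 kHz.
Within [27.25 kHz, 54.3 kHz]: 28.55 kHz, 42.7 kHz, 52.3 kHz.

28.55 kHz, 42.7 kHz, 52.3 kHz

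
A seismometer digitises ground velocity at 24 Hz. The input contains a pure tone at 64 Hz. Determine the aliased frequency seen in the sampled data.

64 Hz mod fs = 16 Hz.
16 Hz > fs/2 = 12 Hz, folds to fs − 16 Hz = 8 Hz.

8 Hz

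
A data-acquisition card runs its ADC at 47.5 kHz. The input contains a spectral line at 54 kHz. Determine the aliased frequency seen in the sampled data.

54 kHz mod fs = 6.5 kHz.
6.5 kHz ≤ fs/2 = 23.75 kHz, appears at 6.5 kHz.

6.5 kHz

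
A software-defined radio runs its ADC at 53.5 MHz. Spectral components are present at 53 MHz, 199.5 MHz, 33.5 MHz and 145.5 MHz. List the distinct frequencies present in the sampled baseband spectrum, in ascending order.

0.5 MHz, 14.5 MHz, 15 MHz, 20 MHz

fs/2 = 26.75 MHz.
53 MHz > fs/2 = 26.75 MHz, folds to fs − 53 MHz = 0.5 MHz.
199.5 MHz mod fs = 39 MHz.
39 MHz > fs/2 = 26.75 MHz, folds to fs − 39 MHz = 14.5 MHz.
33.5 MHz > fs/2 = 26.75 MHz, folds to fs − 33.5 MHz = 20 MHz.
145.5 MHz mod fs = 38.5 MHz.
38.5 MHz > fs/2 = 26.75 MHz, folds to fs − 38.5 MHz = 15 MHz.
Distinct values: {0.5 MHz, 14.5 MHz, 15 MHz, 20 MHz}.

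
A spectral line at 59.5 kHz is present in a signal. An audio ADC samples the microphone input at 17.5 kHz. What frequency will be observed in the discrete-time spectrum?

7 kHz

59.5 kHz mod fs = 7 kHz.
7 kHz ≤ fs/2 = 8.75 kHz, appears at 7 kHz.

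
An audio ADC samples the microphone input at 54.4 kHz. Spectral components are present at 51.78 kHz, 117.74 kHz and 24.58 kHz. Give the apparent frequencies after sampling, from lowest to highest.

2.62 kHz, 8.94 kHz, 24.58 kHz

fs/2 = 27.2 kHz.
51.78 kHz > fs/2 = 27.2 kHz, folds to fs − 51.78 kHz = 2.62 kHz.
117.74 kHz mod fs = 8.94 kHz.
8.94 kHz ≤ fs/2 = 27.2 kHz, appears at 8.94 kHz.
24.58 kHz ≤ fs/2 = 27.2 kHz, passes unchanged.
Distinct values: {2.62 kHz, 8.94 kHz, 24.58 kHz}.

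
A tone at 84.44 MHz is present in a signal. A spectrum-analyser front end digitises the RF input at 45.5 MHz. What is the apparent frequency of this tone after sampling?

6.56 MHz

84.44 MHz mod fs = 38.94 MHz.
38.94 MHz > fs/2 = 22.75 MHz, folds to fs − 38.94 MHz = 6.56 MHz.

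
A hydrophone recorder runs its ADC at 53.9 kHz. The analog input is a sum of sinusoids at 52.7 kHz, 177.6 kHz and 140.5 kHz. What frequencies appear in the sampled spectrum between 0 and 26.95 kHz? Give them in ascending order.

1.2 kHz, 15.9 kHz, 21.2 kHz

fs/2 = 26.95 kHz.
52.7 kHz > fs/2 = 26.95 kHz, folds to fs − 52.7 kHz = 1.2 kHz.
177.6 kHz mod fs = 15.9 kHz.
15.9 kHz ≤ fs/2 = 26.95 kHz, appears at 15.9 kHz.
140.5 kHz mod fs = 32.7 kHz.
32.7 kHz > fs/2 = 26.95 kHz, folds to fs − 32.7 kHz = 21.2 kHz.
Distinct values: {1.2 kHz, 15.9 kHz, 21.2 kHz}.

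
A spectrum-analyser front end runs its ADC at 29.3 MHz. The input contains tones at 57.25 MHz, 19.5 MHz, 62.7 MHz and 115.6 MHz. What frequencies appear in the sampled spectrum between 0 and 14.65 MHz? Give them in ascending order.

fs/2 = 14.65 MHz.
57.25 MHz mod fs = 27.95 MHz.
27.95 MHz > fs/2 = 14.65 MHz, folds to fs − 27.95 MHz = 1.35 MHz.
19.5 MHz > fs/2 = 14.65 MHz, folds to fs − 19.5 MHz = 9.8 MHz.
62.7 MHz mod fs = 4.1 MHz.
4.1 MHz ≤ fs/2 = 14.65 MHz, appears at 4.1 MHz.
115.6 MHz mod fs = 27.7 MHz.
27.7 MHz > fs/2 = 14.65 MHz, folds to fs − 27.7 MHz = 1.6 MHz.
Distinct values: {1.35 MHz, 1.6 MHz, 4.1 MHz, 9.8 MHz}.

1.35 MHz, 1.6 MHz, 4.1 MHz, 9.8 MHz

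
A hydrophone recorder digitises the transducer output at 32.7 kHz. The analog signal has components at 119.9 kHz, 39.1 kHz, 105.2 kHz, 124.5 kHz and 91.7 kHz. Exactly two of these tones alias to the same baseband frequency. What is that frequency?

6.4 kHz

fs/2 = 16.35 kHz.
119.9 kHz mod fs = 21.8 kHz.
21.8 kHz > fs/2 = 16.35 kHz, folds to fs − 21.8 kHz = 10.9 kHz.
39.1 kHz mod fs = 6.4 kHz.
6.4 kHz ≤ fs/2 = 16.35 kHz, appears at 6.4 kHz.
105.2 kHz mod fs = 7.1 kHz.
7.1 kHz ≤ fs/2 = 16.35 kHz, appears at 7.1 kHz.
124.5 kHz mod fs = 26.4 kHz.
26.4 kHz > fs/2 = 16.35 kHz, folds to fs − 26.4 kHz = 6.3 kHz.
91.7 kHz mod fs = 26.3 kHz.
26.3 kHz > fs/2 = 16.35 kHz, folds to fs − 26.3 kHz = 6.4 kHz.
39.1 kHz and 91.7 kHz both map to 6.4 kHz.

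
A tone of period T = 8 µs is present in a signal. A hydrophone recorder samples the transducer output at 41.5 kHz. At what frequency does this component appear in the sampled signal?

T = 8 µs → f = 1/T = 125 kHz.
125 kHz mod fs = 0.5 kHz.
0.5 kHz ≤ fs/2 = 20.75 kHz, appears at 0.5 kHz.

0.5 kHz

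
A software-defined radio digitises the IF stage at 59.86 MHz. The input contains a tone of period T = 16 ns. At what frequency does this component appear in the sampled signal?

2.64 MHz

T = 16 ns → f = 1/T = 62.5 MHz.
62.5 MHz mod fs = 2.64 MHz.
2.64 MHz ≤ fs/2 = 29.93 MHz, appears at 2.64 MHz.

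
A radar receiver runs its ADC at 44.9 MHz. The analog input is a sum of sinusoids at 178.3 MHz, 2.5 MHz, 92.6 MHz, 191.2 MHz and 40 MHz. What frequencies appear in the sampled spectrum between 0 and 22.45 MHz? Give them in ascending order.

1.3 MHz, 2.5 MHz, 2.8 MHz, 4.9 MHz, 11.6 MHz

fs/2 = 22.45 MHz.
178.3 MHz mod fs = 43.6 MHz.
43.6 MHz > fs/2 = 22.45 MHz, folds to fs − 43.6 MHz = 1.3 MHz.
2.5 MHz ≤ fs/2 = 22.45 MHz, passes unchanged.
92.6 MHz mod fs = 2.8 MHz.
2.8 MHz ≤ fs/2 = 22.45 MHz, appears at 2.8 MHz.
191.2 MHz mod fs = 11.6 MHz.
11.6 MHz ≤ fs/2 = 22.45 MHz, appears at 11.6 MHz.
40 MHz > fs/2 = 22.45 MHz, folds to fs − 40 MHz = 4.9 MHz.
Distinct values: {1.3 MHz, 2.5 MHz, 2.8 MHz, 4.9 MHz, 11.6 MHz}.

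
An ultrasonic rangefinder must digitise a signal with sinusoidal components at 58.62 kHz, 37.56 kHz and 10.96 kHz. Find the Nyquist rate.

Highest-frequency component: 58.62 kHz.
Nyquist rate = 2 × 58.62 kHz = 117.24 kHz.

117.24 kHz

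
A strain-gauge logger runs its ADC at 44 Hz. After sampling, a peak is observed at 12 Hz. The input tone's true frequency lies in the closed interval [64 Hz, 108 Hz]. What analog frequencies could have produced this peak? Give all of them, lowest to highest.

76 Hz, 100 Hz

Frequencies that alias to 12 Hz are k·fs ± 12 Hz for integer k ≥ 0.
k=0: 12 Hz.
k=1: 32 Hz, 56 Hz.
k=2: 76 Hz, 100 Hz.
k=3: 120 Hz, 144 Hz.
Within [64 Hz, 108 Hz]: 76 Hz, 100 Hz.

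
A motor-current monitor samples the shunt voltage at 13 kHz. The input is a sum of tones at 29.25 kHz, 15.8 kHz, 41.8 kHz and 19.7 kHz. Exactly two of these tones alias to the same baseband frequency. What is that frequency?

fs/2 = 6.5 kHz.
29.25 kHz mod fs = 3.25 kHz.
3.25 kHz ≤ fs/2 = 6.5 kHz, appears at 3.25 kHz.
15.8 kHz mod fs = 2.8 kHz.
2.8 kHz ≤ fs/2 = 6.5 kHz, appears at 2.8 kHz.
41.8 kHz mod fs = 2.8 kHz.
2.8 kHz ≤ fs/2 = 6.5 kHz, appears at 2.8 kHz.
19.7 kHz mod fs = 6.7 kHz.
6.7 kHz > fs/2 = 6.5 kHz, folds to fs − 6.7 kHz = 6.3 kHz.
15.8 kHz and 41.8 kHz both map to 2.8 kHz.

2.8 kHz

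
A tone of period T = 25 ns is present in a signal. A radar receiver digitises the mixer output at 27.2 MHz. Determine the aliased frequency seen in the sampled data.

T = 25 ns → f = 1/T = 40 MHz.
40 MHz mod fs = 12.8 MHz.
12.8 MHz ≤ fs/2 = 13.6 MHz, appears at 12.8 MHz.

12.8 MHz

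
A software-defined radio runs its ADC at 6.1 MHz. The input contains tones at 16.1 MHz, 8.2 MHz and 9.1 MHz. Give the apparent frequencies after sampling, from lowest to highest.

2.1 MHz, 2.2 MHz, 3 MHz

fs/2 = 3.05 MHz.
16.1 MHz mod fs = 3.9 MHz.
3.9 MHz > fs/2 = 3.05 MHz, folds to fs − 3.9 MHz = 2.2 MHz.
8.2 MHz mod fs = 2.1 MHz.
2.1 MHz ≤ fs/2 = 3.05 MHz, appears at 2.1 MHz.
9.1 MHz mod fs = 3 MHz.
3 MHz ≤ fs/2 = 3.05 MHz, appears at 3 MHz.
Distinct values: {2.1 MHz, 2.2 MHz, 3 MHz}.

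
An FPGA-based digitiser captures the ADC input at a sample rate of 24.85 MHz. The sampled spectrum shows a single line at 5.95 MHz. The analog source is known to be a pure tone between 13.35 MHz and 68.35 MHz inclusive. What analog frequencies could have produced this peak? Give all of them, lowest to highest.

Frequencies that alias to 5.95 MHz are k·fs ± 5.95 MHz for integer k ≥ 0.
k=0: 5.95 MHz.
k=1: 18.9 MHz, 30.8 MHz.
k=2: 43.75 MHz, 55.65 MHz.
k=3: 68.6 MHz, 80.5 MHz.
Within [13.35 MHz, 68.35 MHz]: 18.9 MHz, 30.8 MHz, 43.75 MHz, 55.65 MHz.

18.9 MHz, 30.8 MHz, 43.75 MHz, 55.65 MHz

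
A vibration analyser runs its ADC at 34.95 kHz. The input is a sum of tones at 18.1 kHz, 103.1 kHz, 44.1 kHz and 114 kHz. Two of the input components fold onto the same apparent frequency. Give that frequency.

9.15 kHz

fs/2 = 17.475 kHz.
18.1 kHz > fs/2 = 17.475 kHz, folds to fs − 18.1 kHz = 16.85 kHz.
103.1 kHz mod fs = 33.2 kHz.
33.2 kHz > fs/2 = 17.475 kHz, folds to fs − 33.2 kHz = 1.75 kHz.
44.1 kHz mod fs = 9.15 kHz.
9.15 kHz ≤ fs/2 = 17.475 kHz, appears at 9.15 kHz.
114 kHz mod fs = 9.15 kHz.
9.15 kHz ≤ fs/2 = 17.475 kHz, appears at 9.15 kHz.
44.1 kHz and 114 kHz both map to 9.15 kHz.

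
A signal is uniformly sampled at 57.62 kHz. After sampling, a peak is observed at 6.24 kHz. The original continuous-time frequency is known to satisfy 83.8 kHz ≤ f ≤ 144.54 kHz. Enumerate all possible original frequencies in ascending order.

109 kHz, 121.48 kHz

Frequencies that alias to 6.24 kHz are k·fs ± 6.24 kHz for integer k ≥ 0.
k=0: 6.24 kHz.
k=1: 51.38 kHz, 63.86 kHz.
k=2: 109 kHz, 121.48 kHz.
k=3: 166.62 kHz, 179.1 kHz.
Within [83.8 kHz, 144.54 kHz]: 109 kHz, 121.48 kHz.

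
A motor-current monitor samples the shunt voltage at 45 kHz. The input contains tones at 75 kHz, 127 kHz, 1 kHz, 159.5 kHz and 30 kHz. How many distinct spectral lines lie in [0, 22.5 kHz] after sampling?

fs/2 = 22.5 kHz.
75 kHz mod fs = 30 kHz.
30 kHz > fs/2 = 22.5 kHz, folds to fs − 30 kHz = 15 kHz.
127 kHz mod fs = 37 kHz.
37 kHz > fs/2 = 22.5 kHz, folds to fs − 37 kHz = 8 kHz.
1 kHz ≤ fs/2 = 22.5 kHz, passes unchanged.
159.5 kHz mod fs = 24.5 kHz.
24.5 kHz > fs/2 = 22.5 kHz, folds to fs − 24.5 kHz = 20.5 kHz.
30 kHz > fs/2 = 22.5 kHz, folds to fs − 30 kHz = 15 kHz.
Distinct values: {1 kHz, 8 kHz, 15 kHz, 20.5 kHz} → 4.

4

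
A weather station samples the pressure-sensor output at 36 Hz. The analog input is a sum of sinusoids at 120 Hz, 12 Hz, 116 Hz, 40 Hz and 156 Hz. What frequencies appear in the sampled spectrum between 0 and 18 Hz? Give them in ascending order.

fs/2 = 18 Hz.
120 Hz mod fs = 12 Hz.
12 Hz ≤ fs/2 = 18 Hz, appears at 12 Hz.
12 Hz ≤ fs/2 = 18 Hz, passes unchanged.
116 Hz mod fs = 8 Hz.
8 Hz ≤ fs/2 = 18 Hz, appears at 8 Hz.
40 Hz mod fs = 4 Hz.
4 Hz ≤ fs/2 = 18 Hz, appears at 4 Hz.
156 Hz mod fs = 12 Hz.
12 Hz ≤ fs/2 = 18 Hz, appears at 12 Hz.
Distinct values: {4 Hz, 8 Hz, 12 Hz}.

4 Hz, 8 Hz, 12 Hz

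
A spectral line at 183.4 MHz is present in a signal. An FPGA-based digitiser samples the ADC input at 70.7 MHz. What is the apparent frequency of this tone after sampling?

183.4 MHz mod fs = 42 MHz.
42 MHz > fs/2 = 35.35 MHz, folds to fs − 42 MHz = 28.7 MHz.

28.7 MHz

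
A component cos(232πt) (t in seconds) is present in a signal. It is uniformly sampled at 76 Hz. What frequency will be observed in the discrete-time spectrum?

ω = 232π rad/s → f = ω/(2π) = 116 Hz.
116 Hz mod fs = 40 Hz.
40 Hz > fs/2 = 38 Hz, folds to fs − 40 Hz = 36 Hz.

36 Hz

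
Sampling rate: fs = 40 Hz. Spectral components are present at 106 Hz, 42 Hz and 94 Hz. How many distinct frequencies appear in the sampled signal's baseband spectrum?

fs/2 = 20 Hz.
106 Hz mod fs = 26 Hz.
26 Hz > fs/2 = 20 Hz, folds to fs − 26 Hz = 14 Hz.
42 Hz mod fs = 2 Hz.
2 Hz ≤ fs/2 = 20 Hz, appears at 2 Hz.
94 Hz mod fs = 14 Hz.
14 Hz ≤ fs/2 = 20 Hz, appears at 14 Hz.
Distinct values: {2 Hz, 14 Hz} → 2.

2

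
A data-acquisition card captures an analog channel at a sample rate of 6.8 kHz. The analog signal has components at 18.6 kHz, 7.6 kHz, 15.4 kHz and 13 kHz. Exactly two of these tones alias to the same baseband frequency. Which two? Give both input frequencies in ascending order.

15.4 kHz, 18.6 kHz

fs/2 = 3.4 kHz.
18.6 kHz mod fs = 5 kHz.
5 kHz > fs/2 = 3.4 kHz, folds to fs − 5 kHz = 1.8 kHz.
7.6 kHz mod fs = 0.8 kHz.
0.8 kHz ≤ fs/2 = 3.4 kHz, appears at 0.8 kHz.
15.4 kHz mod fs = 1.8 kHz.
1.8 kHz ≤ fs/2 = 3.4 kHz, appears at 1.8 kHz.
13 kHz mod fs = 6.2 kHz.
6.2 kHz > fs/2 = 3.4 kHz, folds to fs − 6.2 kHz = 0.6 kHz.
15.4 kHz and 18.6 kHz both map to 1.8 kHz.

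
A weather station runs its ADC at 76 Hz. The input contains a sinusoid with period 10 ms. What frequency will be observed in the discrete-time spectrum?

24 Hz

T = 10 ms → f = 1/T = 100 Hz.
100 Hz mod fs = 24 Hz.
24 Hz ≤ fs/2 = 38 Hz, appears at 24 Hz.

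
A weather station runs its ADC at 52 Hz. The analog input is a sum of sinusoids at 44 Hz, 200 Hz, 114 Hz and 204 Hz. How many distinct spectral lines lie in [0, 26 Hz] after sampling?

3

fs/2 = 26 Hz.
44 Hz > fs/2 = 26 Hz, folds to fs − 44 Hz = 8 Hz.
200 Hz mod fs = 44 Hz.
44 Hz > fs/2 = 26 Hz, folds to fs − 44 Hz = 8 Hz.
114 Hz mod fs = 10 Hz.
10 Hz ≤ fs/2 = 26 Hz, appears at 10 Hz.
204 Hz mod fs = 48 Hz.
48 Hz > fs/2 = 26 Hz, folds to fs − 48 Hz = 4 Hz.
Distinct values: {4 Hz, 8 Hz, 10 Hz} → 3.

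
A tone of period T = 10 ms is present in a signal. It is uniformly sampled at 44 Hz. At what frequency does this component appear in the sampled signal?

12 Hz

T = 10 ms → f = 1/T = 100 Hz.
100 Hz mod fs = 12 Hz.
12 Hz ≤ fs/2 = 22 Hz, appears at 12 Hz.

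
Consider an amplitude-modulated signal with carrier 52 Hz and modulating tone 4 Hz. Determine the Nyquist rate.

AM sidebands sit at fc ± fm = 48 Hz and 56 Hz.
Highest-frequency component: 56 Hz.
Nyquist rate = 2 × 56 Hz = 112 Hz.

112 Hz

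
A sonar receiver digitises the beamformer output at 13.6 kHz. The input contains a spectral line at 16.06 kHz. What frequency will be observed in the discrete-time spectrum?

2.46 kHz

16.06 kHz mod fs = 2.46 kHz.
2.46 kHz ≤ fs/2 = 6.8 kHz, appears at 2.46 kHz.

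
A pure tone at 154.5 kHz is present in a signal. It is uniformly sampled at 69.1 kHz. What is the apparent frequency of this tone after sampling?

154.5 kHz mod fs = 16.3 kHz.
16.3 kHz ≤ fs/2 = 34.55 kHz, appears at 16.3 kHz.

16.3 kHz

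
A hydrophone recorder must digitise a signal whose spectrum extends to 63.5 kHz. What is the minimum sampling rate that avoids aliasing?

127 kHz

Nyquist rate = 2 × 63.5 kHz = 127 kHz.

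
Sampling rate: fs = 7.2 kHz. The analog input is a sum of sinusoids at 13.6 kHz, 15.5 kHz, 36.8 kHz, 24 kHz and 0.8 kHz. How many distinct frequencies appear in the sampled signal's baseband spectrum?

fs/2 = 3.6 kHz.
13.6 kHz mod fs = 6.4 kHz.
6.4 kHz > fs/2 = 3.6 kHz, folds to fs − 6.4 kHz = 0.8 kHz.
15.5 kHz mod fs = 1.1 kHz.
1.1 kHz ≤ fs/2 = 3.6 kHz, appears at 1.1 kHz.
36.8 kHz mod fs = 0.8 kHz.
0.8 kHz ≤ fs/2 = 3.6 kHz, appears at 0.8 kHz.
24 kHz mod fs = 2.4 kHz.
2.4 kHz ≤ fs/2 = 3.6 kHz, appears at 2.4 kHz.
0.8 kHz ≤ fs/2 = 3.6 kHz, passes unchanged.
Distinct values: {0.8 kHz, 1.1 kHz, 2.4 kHz} → 3.

3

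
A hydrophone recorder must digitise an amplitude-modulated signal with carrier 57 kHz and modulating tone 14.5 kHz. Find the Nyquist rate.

AM sidebands sit at fc ± fm = 42.5 kHz and 71.5 kHz.
Highest-frequency component: 71.5 kHz.
Nyquist rate = 2 × 71.5 kHz = 143 kHz.

143 kHz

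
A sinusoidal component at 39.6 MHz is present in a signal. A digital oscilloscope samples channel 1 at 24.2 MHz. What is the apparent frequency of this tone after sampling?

8.8 MHz

39.6 MHz mod fs = 15.4 MHz.
15.4 MHz > fs/2 = 12.1 MHz, folds to fs − 15.4 MHz = 8.8 MHz.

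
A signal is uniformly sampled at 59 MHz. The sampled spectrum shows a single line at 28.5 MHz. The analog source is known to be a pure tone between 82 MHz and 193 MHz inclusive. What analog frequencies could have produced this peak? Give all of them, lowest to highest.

87.5 MHz, 89.5 MHz, 146.5 MHz, 148.5 MHz

Frequencies that alias to 28.5 MHz are k·fs ± 28.5 MHz for integer k ≥ 0.
k=0: 28.5 MHz.
k=1: 30.5 MHz, 87.5 MHz.
k=2: 89.5 MHz, 146.5 MHz.
k=3: 148.5 MHz, 205.5 MHz.
k=4: 207.5 MHz, 264.5 MHz.
Within [82 MHz, 193 MHz]: 87.5 MHz, 89.5 MHz, 146.5 MHz, 148.5 MHz.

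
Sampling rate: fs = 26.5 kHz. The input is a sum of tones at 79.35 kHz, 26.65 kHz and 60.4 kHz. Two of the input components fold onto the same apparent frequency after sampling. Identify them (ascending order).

26.65 kHz, 79.35 kHz

fs/2 = 13.25 kHz.
79.35 kHz mod fs = 26.35 kHz.
26.35 kHz > fs/2 = 13.25 kHz, folds to fs − 26.35 kHz = 0.15 kHz.
26.65 kHz mod fs = 0.15 kHz.
0.15 kHz ≤ fs/2 = 13.25 kHz, appears at 0.15 kHz.
60.4 kHz mod fs = 7.4 kHz.
7.4 kHz ≤ fs/2 = 13.25 kHz, appears at 7.4 kHz.
26.65 kHz and 79.35 kHz both map to 0.15 kHz.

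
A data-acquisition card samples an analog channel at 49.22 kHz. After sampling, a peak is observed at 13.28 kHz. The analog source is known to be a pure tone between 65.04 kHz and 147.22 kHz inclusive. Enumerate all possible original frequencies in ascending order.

Frequencies that alias to 13.28 kHz are k·fs ± 13.28 kHz for integer k ≥ 0.
k=0: 13.28 kHz.
k=1: 35.94 kHz, 62.5 kHz.
k=2: 85.16 kHz, 111.72 kHz.
k=3: 134.38 kHz, 160.94 kHz.
k=4: 183.6 kHz, 210.16 kHz.
Within [65.04 kHz, 147.22 kHz]: 85.16 kHz, 111.72 kHz, 134.38 kHz.

85.16 kHz, 111.72 kHz, 134.38 kHz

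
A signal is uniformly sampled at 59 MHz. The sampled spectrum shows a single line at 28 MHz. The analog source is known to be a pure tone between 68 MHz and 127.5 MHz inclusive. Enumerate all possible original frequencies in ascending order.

Frequencies that alias to 28 MHz are k·fs ± 28 MHz for integer k ≥ 0.
k=0: 28 MHz.
k=1: 31 MHz, 87 MHz.
k=2: 90 MHz, 146 MHz.
k=3: 149 MHz, 205 MHz.
Within [68 MHz, 127.5 MHz]: 87 MHz, 90 MHz.

87 MHz, 90 MHz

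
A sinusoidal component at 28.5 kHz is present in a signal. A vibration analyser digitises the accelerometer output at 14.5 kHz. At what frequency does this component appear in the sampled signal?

28.5 kHz mod fs = 14 kHz.
14 kHz > fs/2 = 7.25 kHz, folds to fs − 14 kHz = 0.5 kHz.

0.5 kHz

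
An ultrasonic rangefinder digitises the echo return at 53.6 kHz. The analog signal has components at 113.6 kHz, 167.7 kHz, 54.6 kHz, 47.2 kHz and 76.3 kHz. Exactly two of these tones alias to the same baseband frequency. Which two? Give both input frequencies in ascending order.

47.2 kHz, 113.6 kHz

fs/2 = 26.8 kHz.
113.6 kHz mod fs = 6.4 kHz.
6.4 kHz ≤ fs/2 = 26.8 kHz, appears at 6.4 kHz.
167.7 kHz mod fs = 6.9 kHz.
6.9 kHz ≤ fs/2 = 26.8 kHz, appears at 6.9 kHz.
54.6 kHz mod fs = 1 kHz.
1 kHz ≤ fs/2 = 26.8 kHz, appears at 1 kHz.
47.2 kHz > fs/2 = 26.8 kHz, folds to fs − 47.2 kHz = 6.4 kHz.
76.3 kHz mod fs = 22.7 kHz.
22.7 kHz ≤ fs/2 = 26.8 kHz, appears at 22.7 kHz.
47.2 kHz and 113.6 kHz both map to 6.4 kHz.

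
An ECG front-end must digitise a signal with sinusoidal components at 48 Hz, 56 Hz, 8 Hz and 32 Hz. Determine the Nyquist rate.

Highest-frequency component: 56 Hz.
Nyquist rate = 2 × 56 Hz = 112 Hz.

112 Hz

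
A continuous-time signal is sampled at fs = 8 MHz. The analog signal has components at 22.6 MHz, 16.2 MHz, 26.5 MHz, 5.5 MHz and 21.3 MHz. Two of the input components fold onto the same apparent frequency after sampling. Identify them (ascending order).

5.5 MHz, 26.5 MHz

fs/2 = 4 MHz.
22.6 MHz mod fs = 6.6 MHz.
6.6 MHz > fs/2 = 4 MHz, folds to fs − 6.6 MHz = 1.4 MHz.
16.2 MHz mod fs = 0.2 MHz.
0.2 MHz ≤ fs/2 = 4 MHz, appears at 0.2 MHz.
26.5 MHz mod fs = 2.5 MHz.
2.5 MHz ≤ fs/2 = 4 MHz, appears at 2.5 MHz.
5.5 MHz > fs/2 = 4 MHz, folds to fs − 5.5 MHz = 2.5 MHz.
21.3 MHz mod fs = 5.3 MHz.
5.3 MHz > fs/2 = 4 MHz, folds to fs − 5.3 MHz = 2.7 MHz.
5.5 MHz and 26.5 MHz both map to 2.5 MHz.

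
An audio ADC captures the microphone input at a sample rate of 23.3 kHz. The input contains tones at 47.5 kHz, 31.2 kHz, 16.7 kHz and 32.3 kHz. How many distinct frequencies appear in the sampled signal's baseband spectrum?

4

fs/2 = 11.65 kHz.
47.5 kHz mod fs = 0.9 kHz.
0.9 kHz ≤ fs/2 = 11.65 kHz, appears at 0.9 kHz.
31.2 kHz mod fs = 7.9 kHz.
7.9 kHz ≤ fs/2 = 11.65 kHz, appears at 7.9 kHz.
16.7 kHz > fs/2 = 11.65 kHz, folds to fs − 16.7 kHz = 6.6 kHz.
32.3 kHz mod fs = 9 kHz.
9 kHz ≤ fs/2 = 11.65 kHz, appears at 9 kHz.
Distinct values: {0.9 kHz, 6.6 kHz, 7.9 kHz, 9 kHz} → 4.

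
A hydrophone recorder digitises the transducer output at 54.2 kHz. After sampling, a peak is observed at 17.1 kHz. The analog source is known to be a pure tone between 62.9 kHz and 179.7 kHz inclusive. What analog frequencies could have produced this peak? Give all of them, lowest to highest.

71.3 kHz, 91.3 kHz, 125.5 kHz, 145.5 kHz, 179.7 kHz

Frequencies that alias to 17.1 kHz are k·fs ± 17.1 kHz for integer k ≥ 0.
k=0: 17.1 kHz.
k=1: 37.1 kHz, 71.3 kHz.
k=2: 91.3 kHz, 125.5 kHz.
k=3: 145.5 kHz, 179.7 kHz.
k=4: 199.7 kHz, 233.9 kHz.
Within [62.9 kHz, 179.7 kHz]: 71.3 kHz, 91.3 kHz, 125.5 kHz, 145.5 kHz, 179.7 kHz.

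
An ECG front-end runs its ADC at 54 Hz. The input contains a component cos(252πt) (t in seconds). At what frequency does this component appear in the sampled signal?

ω = 252π rad/s → f = ω/(2π) = 126 Hz.
126 Hz mod fs = 18 Hz.
18 Hz ≤ fs/2 = 27 Hz, appears at 18 Hz.

18 Hz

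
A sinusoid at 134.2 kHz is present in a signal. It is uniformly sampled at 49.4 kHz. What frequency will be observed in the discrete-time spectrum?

14 kHz

134.2 kHz mod fs = 35.4 kHz.
35.4 kHz > fs/2 = 24.7 kHz, folds to fs − 35.4 kHz = 14 kHz.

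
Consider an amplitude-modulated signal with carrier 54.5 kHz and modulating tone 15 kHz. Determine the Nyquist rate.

AM sidebands sit at fc ± fm = 39.5 kHz and 69.5 kHz.
Highest-frequency component: 69.5 kHz.
Nyquist rate = 2 × 69.5 kHz = 139 kHz.

139 kHz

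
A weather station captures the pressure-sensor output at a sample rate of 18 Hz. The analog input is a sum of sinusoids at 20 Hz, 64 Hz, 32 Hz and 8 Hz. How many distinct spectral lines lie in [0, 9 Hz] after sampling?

fs/2 = 9 Hz.
20 Hz mod fs = 2 Hz.
2 Hz ≤ fs/2 = 9 Hz, appears at 2 Hz.
64 Hz mod fs = 10 Hz.
10 Hz > fs/2 = 9 Hz, folds to fs − 10 Hz = 8 Hz.
32 Hz mod fs = 14 Hz.
14 Hz > fs/2 = 9 Hz, folds to fs − 14 Hz = 4 Hz.
8 Hz ≤ fs/2 = 9 Hz, passes unchanged.
Distinct values: {2 Hz, 4 Hz, 8 Hz} → 3.

3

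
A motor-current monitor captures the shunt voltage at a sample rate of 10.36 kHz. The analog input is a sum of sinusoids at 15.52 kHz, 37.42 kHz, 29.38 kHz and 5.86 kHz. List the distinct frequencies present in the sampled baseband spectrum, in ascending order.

1.7 kHz, 4.02 kHz, 4.5 kHz, 5.16 kHz

fs/2 = 5.18 kHz.
15.52 kHz mod fs = 5.16 kHz.
5.16 kHz ≤ fs/2 = 5.18 kHz, appears at 5.16 kHz.
37.42 kHz mod fs = 6.34 kHz.
6.34 kHz > fs/2 = 5.18 kHz, folds to fs − 6.34 kHz = 4.02 kHz.
29.38 kHz mod fs = 8.66 kHz.
8.66 kHz > fs/2 = 5.18 kHz, folds to fs − 8.66 kHz = 1.7 kHz.
5.86 kHz > fs/2 = 5.18 kHz, folds to fs − 5.86 kHz = 4.5 kHz.
Distinct values: {1.7 kHz, 4.02 kHz, 4.5 kHz, 5.16 kHz}.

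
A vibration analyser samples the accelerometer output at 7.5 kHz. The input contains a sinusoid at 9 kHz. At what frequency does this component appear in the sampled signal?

1.5 kHz

9 kHz mod fs = 1.5 kHz.
1.5 kHz ≤ fs/2 = 3.75 kHz, appears at 1.5 kHz.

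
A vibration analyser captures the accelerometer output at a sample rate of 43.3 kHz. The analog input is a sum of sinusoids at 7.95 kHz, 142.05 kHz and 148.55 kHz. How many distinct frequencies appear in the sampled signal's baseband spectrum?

3

fs/2 = 21.65 kHz.
7.95 kHz ≤ fs/2 = 21.65 kHz, passes unchanged.
142.05 kHz mod fs = 12.15 kHz.
12.15 kHz ≤ fs/2 = 21.65 kHz, appears at 12.15 kHz.
148.55 kHz mod fs = 18.65 kHz.
18.65 kHz ≤ fs/2 = 21.65 kHz, appears at 18.65 kHz.
Distinct values: {7.95 kHz, 12.15 kHz, 18.65 kHz} → 3.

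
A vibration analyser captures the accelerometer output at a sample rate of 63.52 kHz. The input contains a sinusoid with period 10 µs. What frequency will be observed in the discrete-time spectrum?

T = 10 µs → f = 1/T = 100 kHz.
100 kHz mod fs = 36.48 kHz.
36.48 kHz > fs/2 = 31.76 kHz, folds to fs − 36.48 kHz = 27.04 kHz.

27.04 kHz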